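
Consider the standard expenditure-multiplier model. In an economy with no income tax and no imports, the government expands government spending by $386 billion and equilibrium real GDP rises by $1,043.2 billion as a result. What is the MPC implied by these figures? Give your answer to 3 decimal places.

0.630

Implied spending multiplier k = ΔY/ΔG = 1,043.2/386 ≈ 2.7026.
Since k = 1/(1 − MPC), MPC = 1 − 1/k = 1 − ΔG/ΔY = 1 − 386/1,043.2 ≈ 0.630.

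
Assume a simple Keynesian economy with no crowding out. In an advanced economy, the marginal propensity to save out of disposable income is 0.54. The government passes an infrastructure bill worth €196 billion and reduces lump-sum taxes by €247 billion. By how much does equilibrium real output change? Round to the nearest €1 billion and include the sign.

MPC = 1 − MPS = 1 − 0.54 = 0.46.
Expenditure multiplier = 1/(1 − MPC) = 1/(1 − 0.46) = 1/0.54 ≈ 1.852.
ΔG contributes k·ΔG = (+€196 billion) / 0.54 ≈ +€363 billion.
ΔT of −€247 billion changes first-round spending by −c·ΔT = +€113.62 billion, contributing k·(−c·ΔT) = (+€113.62 billion) / 0.54 ≈ +€210.4 billion.
Net ΔY = k(ΔG − c·ΔT) = (+€309.62 billion) / 0.54 ≈ +€573 billion.

+€573 billion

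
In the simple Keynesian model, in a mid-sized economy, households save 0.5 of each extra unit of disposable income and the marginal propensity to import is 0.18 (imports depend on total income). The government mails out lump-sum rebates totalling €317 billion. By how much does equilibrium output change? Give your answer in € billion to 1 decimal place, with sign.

MPC = 1 − MPS = 1 − 0.5 = 0.5.
A lump-sum tax change of −€317 billion shifts disposable income by +€317 billion; first-round consumption changes by −c × ΔT = −0.5 × (−€317 billion) = +€158.5 billion.
Expenditure multiplier = 1/(1 − c + m) = 1/(1 − 0.5 + 0.18) = 1/0.68 ≈ 1.471.
The tax multiplier is −c × k ≈ −0.735, so ΔY = k × (−c·ΔT) = (+€158.5 billion) / 0.68 ≈ +€233.1 billion.

+€233.1 billion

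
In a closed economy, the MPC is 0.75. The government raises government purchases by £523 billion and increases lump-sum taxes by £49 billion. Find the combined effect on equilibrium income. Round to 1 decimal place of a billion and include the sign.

+£1,945.0 billion

Expenditure multiplier = 1/(1 − MPC) = 1/(1 − 0.75) = 1/0.25 = 4.
ΔG contributes k·ΔG = (+£523 billion) / 0.25 = +£2,092 billion.
ΔT of +£49 billion changes first-round spending by −c·ΔT = −£36.75 billion, contributing k·(−c·ΔT) = (−£36.75 billion) / 0.25 = −£147 billion.
Net ΔY = k(ΔG − c·ΔT) = (+£486.25 billion) / 0.25 = +£1,945 billion.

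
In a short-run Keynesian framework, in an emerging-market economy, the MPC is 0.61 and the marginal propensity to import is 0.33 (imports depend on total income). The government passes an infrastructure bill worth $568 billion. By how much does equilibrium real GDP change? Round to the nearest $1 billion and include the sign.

+$789 billion

Government-spending multiplier = 1/(1 − c + m) = 1/(1 − 0.61 + 0.33) = 1/0.72 ≈ 1.389.
ΔY = k × ΔG = (+$568 billion) / 0.72 ≈ +$789 billion.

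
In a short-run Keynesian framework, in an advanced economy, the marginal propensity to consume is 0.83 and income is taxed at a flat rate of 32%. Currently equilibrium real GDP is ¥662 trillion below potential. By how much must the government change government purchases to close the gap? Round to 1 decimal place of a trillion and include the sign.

+¥288.4 trillion

Spending multiplier = 1/(1 − c(1−t)) = 1/(1 − 0.83×0.68) = 1/0.4356 ≈ 2.296.
Need ΔY = +¥662 trillion, so ΔG = ΔY/k = (+¥662 trillion) × 0.4356 ≈ +¥288.4 trillion.
The government should increase government purchases by ¥288.4 trillion.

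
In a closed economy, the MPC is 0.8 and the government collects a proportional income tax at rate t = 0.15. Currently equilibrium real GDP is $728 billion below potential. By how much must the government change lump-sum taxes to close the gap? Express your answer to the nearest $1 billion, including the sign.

−$291 billion

Spending multiplier = 1/(1 − c(1−t)) = 1/(1 − 0.8×0.85) = 1/0.32 = 3.125.
Tax multiplier = −c·k = −0.8/0.32 = −2.5. Need ΔY = +$728 billion, so ΔT = ΔY/(−c·k) = −(+$728 billion) × 0.32 / 0.8 ≈ −$291 billion.
The government should cut lump-sum taxes by $291 billion.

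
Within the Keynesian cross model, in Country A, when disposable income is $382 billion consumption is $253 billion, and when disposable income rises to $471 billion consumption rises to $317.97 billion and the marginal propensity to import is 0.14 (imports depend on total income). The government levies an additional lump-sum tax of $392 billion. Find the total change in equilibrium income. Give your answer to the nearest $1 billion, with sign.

−$698 billion

MPC = ΔC/ΔYd = (317.97 − 253)/(471 − 382) = 64.97/89 = 0.73.
A lump-sum tax change of +$392 billion shifts disposable income by −$392 billion; first-round consumption changes by −c × ΔT = −0.73 × (+$392 billion) = −$286.16 billion.
Expenditure multiplier = 1/(1 − c + m) = 1/(1 − 0.73 + 0.14) = 1/0.41 ≈ 2.439.
The tax multiplier is −c × k ≈ −1.78, so ΔY = k × (−c·ΔT) = (−$286.16 billion) / 0.41 ≈ −$698 billion.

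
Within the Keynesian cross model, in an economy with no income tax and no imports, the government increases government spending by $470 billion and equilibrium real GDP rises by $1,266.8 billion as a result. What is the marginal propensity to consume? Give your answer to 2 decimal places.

0.63

Implied spending multiplier k = ΔY/ΔG = 1,266.8/470 ≈ 2.6953.
Since k = 1/(1 − MPC), MPC = 1 − 1/k = 1 − ΔG/ΔY = 1 − 470/1,266.8 ≈ 0.63.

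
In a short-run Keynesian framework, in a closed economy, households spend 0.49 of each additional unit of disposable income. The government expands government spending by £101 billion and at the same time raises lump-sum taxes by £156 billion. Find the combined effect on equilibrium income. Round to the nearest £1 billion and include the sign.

Expenditure multiplier = 1/(1 − MPC) = 1/(1 − 0.49) = 1/0.51 ≈ 1.961.
ΔG contributes k·ΔG = (+£101 billion) / 0.51 ≈ +£198 billion.
ΔT of +£156 billion changes first-round spending by −c·ΔT = −£76.44 billion, contributing k·(−c·ΔT) = (−£76.44 billion) / 0.51 ≈ −£149.9 billion.
Net ΔY = k(ΔG − c·ΔT) = (+£24.56 billion) / 0.51 ≈ +£48 billion.

+£48 billion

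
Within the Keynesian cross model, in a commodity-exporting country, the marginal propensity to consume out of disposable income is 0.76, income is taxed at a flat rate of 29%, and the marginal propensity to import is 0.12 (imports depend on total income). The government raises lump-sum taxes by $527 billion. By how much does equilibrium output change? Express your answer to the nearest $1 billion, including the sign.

A lump-sum tax change of +$527 billion shifts disposable income by −$527 billion; first-round consumption changes by −c × ΔT = −0.76 × (+$527 billion) = −$400.52 billion.
Expenditure multiplier = 1/(1 − c(1−t) + m) = 1/(1 − 0.76×0.71 + 0.12) = 1/0.5804 ≈ 1.723.
The tax multiplier is −c × k ≈ −1.309, so ΔY = k × (−c·ΔT) = (−$400.52 billion) / 0.5804 ≈ −$690 billion.

−$690 billion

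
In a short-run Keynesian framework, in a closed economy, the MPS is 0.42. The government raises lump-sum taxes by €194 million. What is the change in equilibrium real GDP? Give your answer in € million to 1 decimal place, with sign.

MPC = 1 − MPS = 1 − 0.42 = 0.58.
A lump-sum tax change of +€194 million shifts disposable income by −€194 million; first-round consumption changes by −c × ΔT = −0.58 × (+€194 million) = −€112.52 million.
Expenditure multiplier = 1/(1 − MPC) = 1/(1 − 0.58) = 1/0.42 ≈ 2.381.
The tax multiplier is −c × k ≈ −1.381, so ΔY = k × (−c·ΔT) = (−€112.52 million) / 0.42 ≈ −€267.9 million.

−€267.9 million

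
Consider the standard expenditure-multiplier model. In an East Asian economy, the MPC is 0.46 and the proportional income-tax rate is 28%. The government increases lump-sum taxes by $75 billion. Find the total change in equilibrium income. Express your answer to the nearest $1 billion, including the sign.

−$52 billion

A lump-sum tax change of +$75 billion shifts disposable income by −$75 billion; first-round consumption changes by −c × ΔT = −0.46 × (+$75 billion) = −$34.5 billion.
Expenditure multiplier = 1/(1 − c(1−t)) = 1/(1 − 0.46×0.72) = 1/0.6688 ≈ 1.495.
The tax multiplier is −c × k ≈ −0.688, so ΔY = k × (−c·ΔT) = (−$34.5 billion) / 0.6688 ≈ −$52 billion.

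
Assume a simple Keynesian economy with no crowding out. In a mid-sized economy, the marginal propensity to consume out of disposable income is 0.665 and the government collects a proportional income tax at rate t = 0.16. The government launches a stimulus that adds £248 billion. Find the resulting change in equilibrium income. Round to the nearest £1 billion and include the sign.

+£562 billion

Spending multiplier = 1/(1 − c(1−t)) = 1/(1 − 0.665×0.84) = 1/0.4414 ≈ 2.266.
ΔY = k × ΔG = (+£248 billion) / 0.4414 ≈ +£562 billion.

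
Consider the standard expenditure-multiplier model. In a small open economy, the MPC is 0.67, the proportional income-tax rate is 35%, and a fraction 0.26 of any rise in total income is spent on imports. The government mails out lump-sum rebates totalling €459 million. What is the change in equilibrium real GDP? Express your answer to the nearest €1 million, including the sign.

A lump-sum tax change of −€459 million shifts disposable income by +€459 million; first-round consumption changes by −c × ΔT = −0.67 × (−€459 million) = +€307.53 million.
Expenditure multiplier = 1/(1 − c(1−t) + m) = 1/(1 − 0.67×0.65 + 0.26) = 1/0.8245 ≈ 1.213.
The tax multiplier is −c × k ≈ −0.813, so ΔY = k × (−c·ΔT) = (+€307.53 million) / 0.8245 ≈ +€373 million.

+€373 million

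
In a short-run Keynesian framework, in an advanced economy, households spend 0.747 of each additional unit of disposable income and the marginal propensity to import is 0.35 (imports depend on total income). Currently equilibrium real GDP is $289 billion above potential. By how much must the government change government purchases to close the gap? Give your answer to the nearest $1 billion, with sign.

Spending multiplier = 1/(1 − c + m) = 1/(1 − 0.747 + 0.35) = 1/0.603 ≈ 1.658.
Need ΔY = −$289 billion, so ΔG = ΔY/k = (−$289 billion) × 0.603 ≈ −$174 billion.
The government should cut government purchases by $174 billion.

−$174 billion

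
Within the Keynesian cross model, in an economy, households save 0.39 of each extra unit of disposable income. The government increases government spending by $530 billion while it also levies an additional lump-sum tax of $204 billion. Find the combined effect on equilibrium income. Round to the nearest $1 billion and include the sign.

+$1,040 billion

MPC = 1 − MPS = 1 − 0.39 = 0.61.
Expenditure multiplier = 1/(1 − MPC) = 1/(1 − 0.61) = 1/0.39 ≈ 2.564.
ΔG contributes k·ΔG = (+$530 billion) / 0.39 ≈ +$1,359 billion.
ΔT of +$204 billion changes first-round spending by −c·ΔT = −$124.44 billion, contributing k·(−c·ΔT) = (−$124.44 billion) / 0.39 ≈ −$319.1 billion.
Net ΔY = k(ΔG − c·ΔT) = (+$405.56 billion) / 0.39 ≈ +$1,040 billion.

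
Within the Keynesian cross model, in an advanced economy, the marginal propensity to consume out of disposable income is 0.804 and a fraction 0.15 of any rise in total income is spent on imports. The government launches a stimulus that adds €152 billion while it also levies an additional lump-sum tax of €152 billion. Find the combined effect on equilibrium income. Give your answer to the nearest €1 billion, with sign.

+€86 billion

Expenditure multiplier = 1/(1 − c + m) = 1/(1 − 0.804 + 0.15) = 1/0.346 ≈ 2.89.
ΔG contributes k·ΔG = (+€152 billion) / 0.346 ≈ +€439.3 billion.
ΔT of +€152 billion changes first-round spending by −c·ΔT = −€122.208 billion, contributing k·(−c·ΔT) = (−€122.208 billion) / 0.346 ≈ −€353.2 billion.
Net ΔY = k(ΔG − c·ΔT) = (+€29.792 billion) / 0.346 ≈ +€86 billion.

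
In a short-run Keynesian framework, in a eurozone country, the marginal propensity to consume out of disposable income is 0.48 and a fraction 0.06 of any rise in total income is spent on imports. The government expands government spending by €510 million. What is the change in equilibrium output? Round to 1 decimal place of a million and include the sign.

Expenditure multiplier = 1/(1 − c + m) = 1/(1 − 0.48 + 0.06) = 1/0.58 ≈ 1.724.
ΔY = k × ΔG = (+€510 million) / 0.58 ≈ +€879.3 million.

+€879.3 million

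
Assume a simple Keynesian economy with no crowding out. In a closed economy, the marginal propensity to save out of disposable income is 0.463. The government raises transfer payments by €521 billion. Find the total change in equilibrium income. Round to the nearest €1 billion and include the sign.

MPC = 1 − MPS = 1 − 0.463 = 0.537.
The transfer change shifts disposable income by +€521 billion, so first-round consumption changes by c·ΔTR = 0.537 × (+€521 billion) = +€279.777 billion.
Expenditure multiplier = 1/(1 − MPC) = 1/(1 − 0.537) = 1/0.463 ≈ 2.16.
The transfer multiplier is c × k ≈ 1.16, so ΔY = k × (c·ΔTR) = (+€279.777 billion) / 0.463 ≈ +€604 billion.

+€604 billion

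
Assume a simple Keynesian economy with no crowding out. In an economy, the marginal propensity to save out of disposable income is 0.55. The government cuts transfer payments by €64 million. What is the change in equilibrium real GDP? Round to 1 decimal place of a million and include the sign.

−€52.4 million

MPC = 1 − MPS = 1 − 0.55 = 0.45.
The transfer change shifts disposable income by −€64 million, so first-round consumption changes by c·ΔTR = 0.45 × (−€64 million) = −€28.8 million.
Expenditure multiplier = 1/(1 − MPC) = 1/(1 − 0.45) = 1/0.55 ≈ 1.818.
The transfer multiplier is c × k ≈ 0.818, so ΔY = k × (c·ΔTR) = (−€28.8 million) / 0.55 ≈ −€52.4 million.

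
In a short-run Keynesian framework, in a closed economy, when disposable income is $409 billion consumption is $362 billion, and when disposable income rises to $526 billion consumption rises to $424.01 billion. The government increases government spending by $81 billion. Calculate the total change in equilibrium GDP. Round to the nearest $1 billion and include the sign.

+$172 billion

MPC = ΔC/ΔYd = (424.01 − 362)/(526 − 409) = 62.01/117 = 0.53.
Government-spending multiplier = 1/(1 − MPC) = 1/(1 − 0.53) = 1/0.47 ≈ 2.128.
ΔY = k × ΔG = (+$81 billion) / 0.47 ≈ +$172 billion.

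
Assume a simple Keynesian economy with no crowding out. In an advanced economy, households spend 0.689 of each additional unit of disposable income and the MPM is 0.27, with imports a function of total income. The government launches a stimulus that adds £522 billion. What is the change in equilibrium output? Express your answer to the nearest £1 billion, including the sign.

+£898 billion

Spending multiplier = 1/(1 − c + m) = 1/(1 − 0.689 + 0.27) = 1/0.581 ≈ 1.721.
ΔY = k × ΔG = (+£522 billion) / 0.581 ≈ +£898 billion.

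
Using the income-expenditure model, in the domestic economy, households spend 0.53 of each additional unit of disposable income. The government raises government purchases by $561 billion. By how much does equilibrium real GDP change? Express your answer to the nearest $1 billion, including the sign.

+$1,194 billion

Expenditure multiplier = 1/(1 − MPC) = 1/(1 − 0.53) = 1/0.47 ≈ 2.128.
ΔY = k × ΔG = (+$561 billion) / 0.47 ≈ +$1,194 billion.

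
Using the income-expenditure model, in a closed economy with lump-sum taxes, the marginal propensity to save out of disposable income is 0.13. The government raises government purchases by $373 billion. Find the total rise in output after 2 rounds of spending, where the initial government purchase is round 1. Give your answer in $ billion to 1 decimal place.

MPC = 1 − MPS = 1 − 0.13 = 0.87.
Round 1 adds ΔG = $373 billion; each later round is MPC = 0.87 times the previous.
After 2 rounds: 373 + 324.51 = ΔG·(1 − c^2)/(1 − c) = 373 × (1 − 0.7569)/0.13 ≈ $697.5 billion.

$697.5 billion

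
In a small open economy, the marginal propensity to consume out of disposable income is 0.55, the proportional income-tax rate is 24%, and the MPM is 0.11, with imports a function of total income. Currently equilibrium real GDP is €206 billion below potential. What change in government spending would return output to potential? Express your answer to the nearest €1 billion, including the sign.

+€143 billion

Spending multiplier = 1/(1 − c(1−t) + m) = 1/(1 − 0.55×0.76 + 0.11) = 1/0.692 ≈ 1.445.
Need ΔY = +€206 billion, so ΔG = ΔY/k = (+€206 billion) × 0.692 ≈ +€143 billion.
The government should increase government spending by €143 billion.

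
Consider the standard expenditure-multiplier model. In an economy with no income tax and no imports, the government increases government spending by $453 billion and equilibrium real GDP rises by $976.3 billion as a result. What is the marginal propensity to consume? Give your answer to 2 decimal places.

0.54

Implied spending multiplier k = ΔY/ΔG = 976.3/453 ≈ 2.1552.
Since k = 1/(1 − MPC), MPC = 1 − 1/k = 1 − ΔG/ΔY = 1 − 453/976.3 ≈ 0.54.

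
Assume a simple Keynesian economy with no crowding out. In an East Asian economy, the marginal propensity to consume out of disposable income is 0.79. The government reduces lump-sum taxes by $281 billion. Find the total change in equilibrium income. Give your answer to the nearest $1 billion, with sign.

A lump-sum tax change of −$281 billion shifts disposable income by +$281 billion; first-round consumption changes by −c × ΔT = −0.79 × (−$281 billion) = +$221.99 billion.
Expenditure multiplier = 1/(1 − MPC) = 1/(1 − 0.79) = 1/0.21 ≈ 4.762.
The tax multiplier is −c × k ≈ −3.762, so ΔY = k × (−c·ΔT) = (+$221.99 billion) / 0.21 ≈ +$1,057 billion.

+$1,057 billion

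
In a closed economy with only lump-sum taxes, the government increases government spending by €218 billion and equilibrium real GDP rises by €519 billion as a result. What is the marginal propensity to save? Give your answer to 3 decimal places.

0.420

Implied spending multiplier k = ΔY/ΔG = 519/218 ≈ 2.3807.
Since k = 1/(1 − MPC), MPC = 1 − 1/k = 1 − ΔG/ΔY = 1 − 218/519 ≈ 0.580.
MPS = 1 − MPC = 0.420.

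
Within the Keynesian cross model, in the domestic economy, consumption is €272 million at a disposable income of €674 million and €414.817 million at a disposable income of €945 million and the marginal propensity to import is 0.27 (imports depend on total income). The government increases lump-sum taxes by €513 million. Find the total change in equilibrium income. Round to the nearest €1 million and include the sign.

−€364 million

MPC = ΔC/ΔYd = (414.817 − 272)/(945 − 674) = 142.817/271 = 0.527.
A lump-sum tax change of +€513 million shifts disposable income by −€513 million; first-round consumption changes by −c × ΔT = −0.527 × (+€513 million) = −€270.351 million.
Expenditure multiplier = 1/(1 − c + m) = 1/(1 − 0.527 + 0.27) = 1/0.743 ≈ 1.346.
The tax multiplier is −c × k ≈ −0.709, so ΔY = k × (−c·ΔT) = (−€270.351 million) / 0.743 ≈ −€364 million.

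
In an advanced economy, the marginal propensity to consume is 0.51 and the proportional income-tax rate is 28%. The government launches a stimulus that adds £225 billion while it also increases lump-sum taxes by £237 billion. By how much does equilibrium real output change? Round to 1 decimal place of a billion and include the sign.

Expenditure multiplier = 1/(1 − c(1−t)) = 1/(1 − 0.51×0.72) = 1/0.6328 ≈ 1.58.
ΔG contributes k·ΔG = (+£225 billion) / 0.6328 ≈ +£355.6 billion.
ΔT of +£237 billion changes first-round spending by −c·ΔT = −£120.87 billion, contributing k·(−c·ΔT) = (−£120.87 billion) / 0.6328 ≈ −£191 billion.
Net ΔY = k(ΔG − c·ΔT) = (+£104.13 billion) / 0.6328 ≈ +£164.6 billion.

+£164.6 billion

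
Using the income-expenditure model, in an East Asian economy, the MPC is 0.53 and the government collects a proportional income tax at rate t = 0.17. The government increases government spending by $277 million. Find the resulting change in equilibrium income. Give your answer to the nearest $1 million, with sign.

+$495 million

Government-spending multiplier = 1/(1 − c(1−t)) = 1/(1 − 0.53×0.83) = 1/0.5601 ≈ 1.785.
ΔY = k × ΔG = (+$277 million) / 0.5601 ≈ +$495 million.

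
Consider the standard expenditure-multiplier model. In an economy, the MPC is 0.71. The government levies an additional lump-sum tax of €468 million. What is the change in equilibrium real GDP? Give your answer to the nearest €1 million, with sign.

A lump-sum tax change of +€468 million shifts disposable income by −€468 million; first-round consumption changes by −c × ΔT = −0.71 × (+€468 million) = −€332.28 million.
Expenditure multiplier = 1/(1 − MPC) = 1/(1 − 0.71) = 1/0.29 ≈ 3.448.
The tax multiplier is −c × k ≈ −2.448, so ΔY = k × (−c·ΔT) = (−€332.28 million) / 0.29 ≈ −€1,146 million.

−€1,146 million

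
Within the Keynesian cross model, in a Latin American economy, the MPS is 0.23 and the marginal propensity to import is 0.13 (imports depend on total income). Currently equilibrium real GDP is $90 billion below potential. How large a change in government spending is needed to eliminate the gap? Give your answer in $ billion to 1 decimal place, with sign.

MPC = 1 − MPS = 1 − 0.23 = 0.77.
Spending multiplier = 1/(1 − c + m) = 1/(1 − 0.77 + 0.13) = 1/0.36 ≈ 2.778.
Need ΔY = +$90 billion, so ΔG = ΔY/k = (+$90 billion) × 0.36 = +$32.4 billion.
The government should increase government spending by $32.4 billion.

+$32.4 billion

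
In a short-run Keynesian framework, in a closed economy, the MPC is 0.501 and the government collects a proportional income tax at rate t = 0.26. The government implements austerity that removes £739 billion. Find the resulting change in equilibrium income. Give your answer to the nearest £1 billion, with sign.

Government-spending multiplier = 1/(1 − c(1−t)) = 1/(1 − 0.501×0.74) = 1/0.62926 ≈ 1.589.
ΔY = k × ΔG = (−£739 billion) / 0.62926 ≈ −£1,174 billion.

−£1,174 billion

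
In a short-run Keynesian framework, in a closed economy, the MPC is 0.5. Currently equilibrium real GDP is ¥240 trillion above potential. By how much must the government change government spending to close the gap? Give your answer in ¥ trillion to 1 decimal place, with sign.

Spending multiplier = 1/(1 − MPC) = 1/(1 − 0.5) = 1/0.5 = 2.
Need ΔY = −¥240 trillion, so ΔG = ΔY/k = (−¥240 trillion) × 0.5 = −¥120 trillion.
The government should cut government spending by ¥120 trillion.

−¥120.0 trillion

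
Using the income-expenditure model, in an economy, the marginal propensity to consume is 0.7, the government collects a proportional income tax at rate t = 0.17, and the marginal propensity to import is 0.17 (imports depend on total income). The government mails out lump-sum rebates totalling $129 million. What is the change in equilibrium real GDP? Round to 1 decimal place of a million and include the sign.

A lump-sum tax change of −$129 million shifts disposable income by +$129 million; first-round consumption changes by −c × ΔT = −0.7 × (−$129 million) = +$90.3 million.
Expenditure multiplier = 1/(1 − c(1−t) + m) = 1/(1 − 0.7×0.83 + 0.17) = 1/0.589 ≈ 1.698.
The tax multiplier is −c × k ≈ −1.188, so ΔY = k × (−c·ΔT) = (+$90.3 million) / 0.589 ≈ +$153.3 million.

+$153.3 million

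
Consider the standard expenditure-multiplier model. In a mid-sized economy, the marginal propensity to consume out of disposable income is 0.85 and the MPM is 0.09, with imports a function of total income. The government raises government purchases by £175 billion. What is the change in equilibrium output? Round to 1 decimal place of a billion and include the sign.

Government-spending multiplier = 1/(1 − c + m) = 1/(1 − 0.85 + 0.09) = 1/0.24 ≈ 4.167.
ΔY = k × ΔG = (+£175 billion) / 0.24 ≈ +£729.2 billion.

+£729.2 billion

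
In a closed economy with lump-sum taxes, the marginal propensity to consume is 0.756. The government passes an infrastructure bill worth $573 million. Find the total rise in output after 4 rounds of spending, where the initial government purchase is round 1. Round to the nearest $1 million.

Round 1 adds ΔG = $573 million; each later round is MPC = 0.756 times the previous.
After 4 rounds: 573 + 433.188 + 327.490128 + 247.582536768 = ΔG·(1 − c^4)/(1 − c) = 573 × (1 − 0.326653399296)/0.244 ≈ $1,581 million.

$1,581 million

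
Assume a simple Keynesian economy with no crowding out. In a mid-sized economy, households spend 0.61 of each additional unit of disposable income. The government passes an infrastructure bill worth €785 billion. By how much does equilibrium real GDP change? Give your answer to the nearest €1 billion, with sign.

Government-spending multiplier = 1/(1 − MPC) = 1/(1 − 0.61) = 1/0.39 ≈ 2.564.
ΔY = k × ΔG = (+€785 billion) / 0.39 ≈ +€2,013 billion.

+€2,013 billion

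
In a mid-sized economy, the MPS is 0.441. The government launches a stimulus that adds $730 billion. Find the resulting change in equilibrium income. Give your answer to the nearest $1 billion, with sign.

+$1,655 billion

MPC = 1 − MPS = 1 − 0.441 = 0.559.
Government-spending multiplier = 1/(1 − MPC) = 1/(1 − 0.559) = 1/0.441 ≈ 2.268.
ΔY = k × ΔG = (+$730 billion) / 0.441 ≈ +$1,655 billion.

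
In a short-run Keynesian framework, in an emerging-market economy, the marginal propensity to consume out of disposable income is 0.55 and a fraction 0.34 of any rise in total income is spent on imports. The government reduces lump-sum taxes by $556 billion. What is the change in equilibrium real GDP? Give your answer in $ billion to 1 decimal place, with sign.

A lump-sum tax change of −$556 billion shifts disposable income by +$556 billion; first-round consumption changes by −c × ΔT = −0.55 × (−$556 billion) = +$305.8 billion.
Expenditure multiplier = 1/(1 − c + m) = 1/(1 − 0.55 + 0.34) = 1/0.79 ≈ 1.266.
The tax multiplier is −c × k ≈ −0.696, so ΔY = k × (−c·ΔT) = (+$305.8 billion) / 0.79 ≈ +$387.1 billion.

+$387.1 billion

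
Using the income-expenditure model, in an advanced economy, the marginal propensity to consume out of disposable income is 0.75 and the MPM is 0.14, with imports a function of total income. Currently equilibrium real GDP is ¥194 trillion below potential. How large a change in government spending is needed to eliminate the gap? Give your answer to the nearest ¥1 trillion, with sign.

+¥76 trillion

Spending multiplier = 1/(1 − c + m) = 1/(1 − 0.75 + 0.14) = 1/0.39 ≈ 2.564.
Need ΔY = +¥194 trillion, so ΔG = ΔY/k = (+¥194 trillion) × 0.39 ≈ +¥76 trillion.
The government should increase government spending by ¥76 trillion.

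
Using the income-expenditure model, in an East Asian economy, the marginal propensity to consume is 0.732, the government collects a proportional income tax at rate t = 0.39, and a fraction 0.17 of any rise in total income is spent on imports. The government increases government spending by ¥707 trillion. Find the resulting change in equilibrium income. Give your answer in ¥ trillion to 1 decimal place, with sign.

+¥977.2 trillion

Spending multiplier = 1/(1 − c(1−t) + m) = 1/(1 − 0.732×0.61 + 0.17) = 1/0.72348 ≈ 1.382.
ΔY = k × ΔG = (+¥707 trillion) / 0.72348 ≈ +¥977.2 trillion.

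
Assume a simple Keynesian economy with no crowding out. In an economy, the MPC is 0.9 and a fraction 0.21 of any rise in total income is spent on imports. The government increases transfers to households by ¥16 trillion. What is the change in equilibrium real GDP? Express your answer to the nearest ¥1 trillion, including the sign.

+¥46 trillion

The transfer change shifts disposable income by +¥16 trillion, so first-round consumption changes by c·ΔTR = 0.9 × (+¥16 trillion) = +¥14.4 trillion.
Expenditure multiplier = 1/(1 − c + m) = 1/(1 − 0.9 + 0.21) = 1/0.31 ≈ 3.226.
The transfer multiplier is c × k ≈ 2.903, so ΔY = k × (c·ΔTR) = (+¥14.4 trillion) / 0.31 ≈ +¥46 trillion.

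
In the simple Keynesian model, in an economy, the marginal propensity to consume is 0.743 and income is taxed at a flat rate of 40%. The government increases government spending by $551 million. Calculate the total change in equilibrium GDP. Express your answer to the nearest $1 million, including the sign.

Government-spending multiplier = 1/(1 − c(1−t)) = 1/(1 − 0.743×0.6) = 1/0.5542 ≈ 1.804.
ΔY = k × ΔG = (+$551 million) / 0.5542 ≈ +$994 million.

+$994 million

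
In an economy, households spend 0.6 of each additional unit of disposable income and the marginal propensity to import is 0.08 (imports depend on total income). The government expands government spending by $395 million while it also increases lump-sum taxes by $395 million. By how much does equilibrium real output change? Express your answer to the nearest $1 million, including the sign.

+$329 million

Expenditure multiplier = 1/(1 − c + m) = 1/(1 − 0.6 + 0.08) = 1/0.48 ≈ 2.083.
ΔG contributes k·ΔG = (+$395 million) / 0.48 ≈ +$822.9 million.
ΔT of +$395 million changes first-round spending by −c·ΔT = −$237 million, contributing k·(−c·ΔT) = (−$237 million) / 0.48 ≈ −$493.8 million.
Net ΔY = k(ΔG − c·ΔT) = (+$158 million) / 0.48 ≈ +$329 million.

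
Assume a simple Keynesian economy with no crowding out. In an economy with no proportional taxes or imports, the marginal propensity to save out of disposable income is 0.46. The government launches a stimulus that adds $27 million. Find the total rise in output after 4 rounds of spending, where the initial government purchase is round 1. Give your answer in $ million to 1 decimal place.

MPC = 1 − MPS = 1 − 0.46 = 0.54.
Round 1 adds ΔG = $27 million; each later round is MPC = 0.54 times the previous.
After 4 rounds: 27 + 14.58 + 7.8732 + 4.251528 = ΔG·(1 − c^4)/(1 − c) = 27 × (1 − 0.08503056)/0.46 ≈ $53.7 million.

$53.7 million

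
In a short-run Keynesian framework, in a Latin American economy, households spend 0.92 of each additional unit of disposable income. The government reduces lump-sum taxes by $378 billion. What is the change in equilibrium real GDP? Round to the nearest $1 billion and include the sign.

+$4,347 billion

A lump-sum tax change of −$378 billion shifts disposable income by +$378 billion; first-round consumption changes by −c × ΔT = −0.92 × (−$378 billion) = +$347.76 billion.
Expenditure multiplier = 1/(1 − MPC) = 1/(1 − 0.92) = 1/0.08 = 12.5.
The tax multiplier is −c × k = −11.5, so ΔY = k × (−c·ΔT) = (+$347.76 billion) / 0.08 = +$4,347 billion.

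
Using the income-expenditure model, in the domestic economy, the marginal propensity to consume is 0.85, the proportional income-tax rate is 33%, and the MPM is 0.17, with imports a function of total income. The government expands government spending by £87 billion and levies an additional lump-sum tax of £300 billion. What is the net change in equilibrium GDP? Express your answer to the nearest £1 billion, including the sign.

−£280 billion

Expenditure multiplier = 1/(1 − c(1−t) + m) = 1/(1 − 0.85×0.67 + 0.17) = 1/0.6005 ≈ 1.665.
ΔG contributes k·ΔG = (+£87 billion) / 0.6005 ≈ +£144.9 billion.
ΔT of +£300 billion changes first-round spending by −c·ΔT = −£255 billion, contributing k·(−c·ΔT) = (−£255 billion) / 0.6005 ≈ −£424.6 billion.
Net ΔY = k(ΔG − c·ΔT) = (−£168 billion) / 0.6005 ≈ −£280 billion.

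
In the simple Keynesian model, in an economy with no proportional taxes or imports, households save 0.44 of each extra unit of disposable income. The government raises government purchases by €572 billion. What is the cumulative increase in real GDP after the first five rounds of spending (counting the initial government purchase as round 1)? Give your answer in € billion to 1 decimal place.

€1,228.4 billion

MPC = 1 − MPS = 1 − 0.44 = 0.56.
Round 1 adds ΔG = €572 billion; each later round is MPC = 0.56 times the previous.
After 5 rounds: 572 + 320.32 + 179.3792 + 100.452352 + 56.25331712 = ΔG·(1 − c^5)/(1 − c) = 572 × (1 − 0.0550731776)/0.44 ≈ €1,228.4 billion.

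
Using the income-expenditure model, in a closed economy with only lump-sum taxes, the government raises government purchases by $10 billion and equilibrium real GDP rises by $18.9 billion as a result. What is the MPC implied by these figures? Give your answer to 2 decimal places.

Implied spending multiplier k = ΔY/ΔG = 18.9/10 = 1.89.
Since k = 1/(1 − MPC), MPC = 1 − 1/k = 1 − ΔG/ΔY = 1 − 10/18.9 ≈ 0.47.

0.47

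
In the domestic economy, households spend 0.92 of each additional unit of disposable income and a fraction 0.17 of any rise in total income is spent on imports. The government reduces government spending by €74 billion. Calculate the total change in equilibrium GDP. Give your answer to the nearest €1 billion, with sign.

Expenditure multiplier = 1/(1 − c + m) = 1/(1 − 0.92 + 0.17) = 1/0.25 = 4.
ΔY = k × ΔG = (−€74 billion) / 0.25 = −€296 billion.

−€296 billion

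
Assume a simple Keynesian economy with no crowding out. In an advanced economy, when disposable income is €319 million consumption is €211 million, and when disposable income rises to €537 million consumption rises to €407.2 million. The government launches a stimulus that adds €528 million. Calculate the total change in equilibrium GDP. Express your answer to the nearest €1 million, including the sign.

+€5,280 million

MPC = ΔC/ΔYd = (407.2 − 211)/(537 − 319) = 196.2/218 = 0.9.
Government-spending multiplier = 1/(1 − MPC) = 1/(1 − 0.9) = 1/0.1 = 10.
ΔY = k × ΔG = (+€528 million) / 0.1 = +€5,280 million.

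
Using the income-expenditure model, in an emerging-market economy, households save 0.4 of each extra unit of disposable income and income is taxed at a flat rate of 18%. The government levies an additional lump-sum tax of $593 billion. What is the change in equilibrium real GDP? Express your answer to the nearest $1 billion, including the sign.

MPC = 1 − MPS = 1 − 0.4 = 0.6.
A lump-sum tax change of +$593 billion shifts disposable income by −$593 billion; first-round consumption changes by −c × ΔT = −0.6 × (+$593 billion) = −$355.8 billion.
Expenditure multiplier = 1/(1 − c(1−t)) = 1/(1 − 0.6×0.82) = 1/0.508 ≈ 1.969.
The tax multiplier is −c × k ≈ −1.181, so ΔY = k × (−c·ΔT) = (−$355.8 billion) / 0.508 ≈ −$700 billion.

−$700 billion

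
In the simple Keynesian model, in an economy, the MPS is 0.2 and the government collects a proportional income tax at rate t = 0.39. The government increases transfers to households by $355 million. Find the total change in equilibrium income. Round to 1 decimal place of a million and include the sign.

MPC = 1 − MPS = 1 − 0.2 = 0.8.
The transfer change shifts disposable income by +$355 million, so first-round consumption changes by c·ΔTR = 0.8 × (+$355 million) = +$284 million.
Expenditure multiplier = 1/(1 − c(1−t)) = 1/(1 − 0.8×0.61) = 1/0.512 ≈ 1.953.
The transfer multiplier is c × k ≈ 1.563, so ΔY = k × (c·ΔTR) = (+$284 million) / 0.512 ≈ +$554.7 million.

+$554.7 million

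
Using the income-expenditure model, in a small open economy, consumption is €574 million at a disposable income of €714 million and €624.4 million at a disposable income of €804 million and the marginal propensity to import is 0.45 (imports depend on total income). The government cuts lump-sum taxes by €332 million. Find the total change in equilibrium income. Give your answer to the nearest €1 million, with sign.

MPC = ΔC/ΔYd = (624.4 − 574)/(804 − 714) = 50.4/90 = 0.56.
A lump-sum tax change of −€332 million shifts disposable income by +€332 million; first-round consumption changes by −c × ΔT = −0.56 × (−€332 million) = +€185.92 million.
Expenditure multiplier = 1/(1 − c + m) = 1/(1 − 0.56 + 0.45) = 1/0.89 ≈ 1.124.
The tax multiplier is −c × k ≈ −0.629, so ΔY = k × (−c·ΔT) = (+€185.92 million) / 0.89 ≈ +€209 million.

+€209 million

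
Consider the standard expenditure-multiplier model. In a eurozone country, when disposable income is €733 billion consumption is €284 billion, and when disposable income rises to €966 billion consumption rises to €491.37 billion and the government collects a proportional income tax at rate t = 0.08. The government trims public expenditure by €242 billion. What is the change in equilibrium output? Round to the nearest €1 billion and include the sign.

−€1,336 billion

MPC = ΔC/ΔYd = (491.37 − 284)/(966 − 733) = 207.37/233 = 0.89.
Expenditure multiplier = 1/(1 − c(1−t)) = 1/(1 − 0.89×0.92) = 1/0.1812 ≈ 5.519.
ΔY = k × ΔG = (−€242 billion) / 0.1812 ≈ −€1,336 billion.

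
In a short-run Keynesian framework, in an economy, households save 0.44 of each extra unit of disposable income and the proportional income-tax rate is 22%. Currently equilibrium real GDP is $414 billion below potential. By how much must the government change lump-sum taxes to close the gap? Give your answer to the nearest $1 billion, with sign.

−$416 billion

MPC = 1 − MPS = 1 − 0.44 = 0.56.
Spending multiplier = 1/(1 − c(1−t)) = 1/(1 − 0.56×0.78) = 1/0.5632 ≈ 1.776.
Tax multiplier = −c·k = −0.56/0.5632 ≈ −0.994. Need ΔY = +$414 billion, so ΔT = ΔY/(−c·k) = −(+$414 billion) × 0.5632 / 0.56 ≈ −$416 billion.
The government should cut lump-sum taxes by $416 billion.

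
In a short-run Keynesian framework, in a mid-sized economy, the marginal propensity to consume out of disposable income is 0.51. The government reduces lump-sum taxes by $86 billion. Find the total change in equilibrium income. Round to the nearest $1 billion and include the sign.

A lump-sum tax change of −$86 billion shifts disposable income by +$86 billion; first-round consumption changes by −c × ΔT = −0.51 × (−$86 billion) = +$43.86 billion.
Expenditure multiplier = 1/(1 − MPC) = 1/(1 − 0.51) = 1/0.49 ≈ 2.041.
The tax multiplier is −c × k ≈ −1.041, so ΔY = k × (−c·ΔT) = (+$43.86 billion) / 0.49 ≈ +$90 billion.

+$90 billion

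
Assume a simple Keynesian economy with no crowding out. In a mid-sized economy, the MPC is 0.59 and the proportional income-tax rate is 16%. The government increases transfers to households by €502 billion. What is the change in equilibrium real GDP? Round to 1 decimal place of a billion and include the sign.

+€587.2 billion

The transfer change shifts disposable income by +€502 billion, so first-round consumption changes by c·ΔTR = 0.59 × (+€502 billion) = +€296.18 billion.
Expenditure multiplier = 1/(1 − c(1−t)) = 1/(1 − 0.59×0.84) = 1/0.5044 ≈ 1.983.
The transfer multiplier is c × k ≈ 1.17, so ΔY = k × (c·ΔTR) = (+€296.18 billion) / 0.5044 ≈ +€587.2 billion.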